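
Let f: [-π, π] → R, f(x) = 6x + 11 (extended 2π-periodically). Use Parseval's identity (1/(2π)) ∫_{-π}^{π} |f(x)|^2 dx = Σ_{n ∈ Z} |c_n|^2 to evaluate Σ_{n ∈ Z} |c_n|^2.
Σ |c_n|^2 = 12π^2 + 121

Expand and integrate term by term over [-π, π]:
  ∫ (6x)^2 dx = 36·(2π^3/3); ∫ 2·6·(11)·x dx = 0 (odd integrand); ∫ 11^2 dx = 121·2π.
So (1/(2π)) ∫_{-π}^{π} (6x + 11)^2 dx = 36π^2/3 + 121 = 12π^2 + 121.
Parseval ⇒ Σ |c_n|^2 = 12π^2 + 121.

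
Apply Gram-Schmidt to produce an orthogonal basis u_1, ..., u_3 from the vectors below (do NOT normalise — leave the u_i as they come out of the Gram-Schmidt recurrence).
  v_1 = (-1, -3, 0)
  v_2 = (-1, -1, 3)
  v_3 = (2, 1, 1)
Orthogonal basis:
  u_1 = (-1, -3, 0)
  u_2 = (-3/5, 1/5, 3)
  u_3 = (153/94, -51/94, 17/47)

Apply the Gram-Schmidt recurrence
  u_1 = v_1
  u_i = v_i − Σ_{j<i} ((v_i · u_j) / (u_j · u_j)) · u_j.

Step by step this gives:
  u_1 = (-1, -3, 0)
  u_2 = (-3/5, 1/5, 3)
  u_3 = (153/94, -51/94, 17/47)

Orthogonality check:
  u_2 · u_1 = 0 (should be 0)
  u_3 · u_1 = 0 (should be 0)
  u_3 · u_2 = 0 (should be 0)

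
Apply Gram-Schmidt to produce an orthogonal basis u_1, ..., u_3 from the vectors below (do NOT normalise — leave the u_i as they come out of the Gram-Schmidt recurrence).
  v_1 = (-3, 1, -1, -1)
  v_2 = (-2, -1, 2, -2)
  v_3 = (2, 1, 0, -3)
Orthogonal basis:
  u_1 = (-3, 1, -1, -1)
  u_2 = (-3/4, -17/12, 29/12, -19/12)
  u_3 = (213/131, 184/131, -75/131, -380/131)

Apply the Gram-Schmidt recurrence
  u_1 = v_1
  u_i = v_i − Σ_{j<i} ((v_i · u_j) / (u_j · u_j)) · u_j.

Step by step this gives:
  u_1 = (-3, 1, -1, -1)
  u_2 = (-3/4, -17/12, 29/12, -19/12)
  u_3 = (213/131, 184/131, -75/131, -380/131)

Orthogonality check:
  u_2 · u_1 = 0 (should be 0)
  u_3 · u_1 = 0 (should be 0)
  u_3 · u_2 = 0 (should be 0)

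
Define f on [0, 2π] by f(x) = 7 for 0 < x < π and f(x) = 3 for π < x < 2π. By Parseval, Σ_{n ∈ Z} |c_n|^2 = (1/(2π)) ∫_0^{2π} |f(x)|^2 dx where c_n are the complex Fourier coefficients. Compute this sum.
Σ |c_n|^2 = 29

Parseval equates the L^2 energy of f (normalised by 1/(2π)) with the ℓ^2 sum of its Fourier coefficients: (1/(2π)) ∫_0^{2π} |f|^2 = Σ |c_n|^2.
Compute the left side: (1/(2π)) [∫_0^π 7^2 dx + ∫_π^{2π} 3^2 dx] = (1/(2π)) · (49π + 9π) = (49 + 9)/2 = 29.
So Σ_{n ∈ Z} |c_n|^2 = 29.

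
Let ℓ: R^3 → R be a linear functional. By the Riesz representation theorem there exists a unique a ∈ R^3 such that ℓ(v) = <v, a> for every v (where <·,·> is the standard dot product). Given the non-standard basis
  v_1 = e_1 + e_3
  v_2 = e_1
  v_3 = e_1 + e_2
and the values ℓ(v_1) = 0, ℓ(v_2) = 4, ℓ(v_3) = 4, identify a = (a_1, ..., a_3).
a = (4, 0, -4)

Write a = (a_1, ..., a_3) in the standard basis. For each basis vector v_i, ℓ(v_i) = <v_i, a> is a linear equation in the a_j's. Collect the n equations into a matrix system V a = ℓ, where row i of V is v_i (expressed in the standard basis). Since V is invertible (lower-triangular with 1s on the diagonal, up to permutation), solve by back-substitution:
  V =
[[1, 0, 1],
 [1, 0, 0],
 [1, 1, 0]]
  V a = (0, 4, 4)
Solving gives a = (4, 0, -4).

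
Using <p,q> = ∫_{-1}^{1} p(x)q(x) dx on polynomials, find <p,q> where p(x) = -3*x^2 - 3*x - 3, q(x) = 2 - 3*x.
<p,q> = -10

Expand the product: p(x)·q(x) = 9*x^3 + 3*x^2 + 3*x - 6.
∫_{-1}^{1} of each monomial x^k gives [2/(k+1) if k even, 0 if k odd]. Integrating term-by-term (or equivalently evaluating the antiderivative F(x) = 9*x^4/4 + x^3 + 3*x^2/2 - 6*x at the endpoints):
  F(1) − F(−1) = -5/4 − (35/4) = -10.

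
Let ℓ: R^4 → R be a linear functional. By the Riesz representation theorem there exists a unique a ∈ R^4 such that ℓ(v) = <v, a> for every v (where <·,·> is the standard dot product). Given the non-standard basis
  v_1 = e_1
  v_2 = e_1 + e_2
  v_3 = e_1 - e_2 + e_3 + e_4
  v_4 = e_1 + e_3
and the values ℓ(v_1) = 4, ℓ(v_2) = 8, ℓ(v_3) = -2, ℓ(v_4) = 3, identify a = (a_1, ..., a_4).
a = (4, 4, -1, -1)

Write a = (a_1, ..., a_4) in the standard basis. For each basis vector v_i, ℓ(v_i) = <v_i, a> is a linear equation in the a_j's. Collect the n equations into a matrix system V a = ℓ, where row i of V is v_i (expressed in the standard basis). Since V is invertible (lower-triangular with 1s on the diagonal, up to permutation), solve by back-substitution:
  V =
[[1, 0, 0, 0],
 [1, 1, 0, 0],
 [1, -1, 1, 1],
 [1, 0, 1, 0]]
  V a = (4, 8, -2, 3)
Solving gives a = (4, 4, -1, -1).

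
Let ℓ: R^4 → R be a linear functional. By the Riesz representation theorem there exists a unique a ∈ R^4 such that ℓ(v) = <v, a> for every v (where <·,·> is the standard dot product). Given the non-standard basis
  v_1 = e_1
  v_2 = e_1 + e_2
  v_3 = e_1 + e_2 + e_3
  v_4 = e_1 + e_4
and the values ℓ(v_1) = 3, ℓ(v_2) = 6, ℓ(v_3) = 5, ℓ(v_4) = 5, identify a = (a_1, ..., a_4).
a = (3, 3, -1, 2)

Write a = (a_1, ..., a_4) in the standard basis. For each basis vector v_i, ℓ(v_i) = <v_i, a> is a linear equation in the a_j's. Collect the n equations into a matrix system V a = ℓ, where row i of V is v_i (expressed in the standard basis). Since V is invertible (lower-triangular with 1s on the diagonal, up to permutation), solve by back-substitution:
  V =
[[1, 0, 0, 0],
 [1, 1, 0, 0],
 [1, 1, 1, 0],
 [1, 0, 0, 1]]
  V a = (3, 6, 5, 5)
Solving gives a = (3, 3, -1, 2).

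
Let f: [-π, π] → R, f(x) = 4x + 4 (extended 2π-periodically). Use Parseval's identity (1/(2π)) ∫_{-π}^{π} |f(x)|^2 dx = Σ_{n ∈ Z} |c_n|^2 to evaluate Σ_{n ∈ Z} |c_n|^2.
Σ |c_n|^2 = 16π^2/3 + 16

Expand and integrate term by term over [-π, π]:
  ∫ (4x)^2 dx = 16·(2π^3/3); ∫ 2·4·(4)·x dx = 0 (odd integrand); ∫ 4^2 dx = 16·2π.
So (1/(2π)) ∫_{-π}^{π} (4x + 4)^2 dx = 16π^2/3 + 16 = 16π^2/3 + 16.
Parseval ⇒ Σ |c_n|^2 = 16π^2/3 + 16.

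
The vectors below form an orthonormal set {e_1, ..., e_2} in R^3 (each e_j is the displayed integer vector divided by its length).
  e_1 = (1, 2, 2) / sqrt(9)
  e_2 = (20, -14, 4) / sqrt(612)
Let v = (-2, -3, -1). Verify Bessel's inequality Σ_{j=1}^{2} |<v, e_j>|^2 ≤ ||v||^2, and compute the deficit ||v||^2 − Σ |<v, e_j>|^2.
Σ |<v, e_j>|^2 = 189/17; ||v||^2 = 14; deficit = 49/17

Write each e_j = u_j / sqrt(<u_j, u_j>) where u_j is the displayed integer vector. Then <v, e_j> = <v, u_j> / sqrt(<u_j, u_j>), so |<v, e_j>|^2 = <v, u_j>^2 / <u_j, u_j>.
Coefficients: <v, e_1> = -10/sqrt(9), <v, e_2> = -2/sqrt(612).
Square and sum: Σ |<v, e_j>|^2 = 189/17.
Compute ||v||^2 = v·v = 14.
Deficit = 14 − 189/17 = 49/17 ≥ 0, confirming Bessel's inequality. (The deficit equals ||v − Σ <v,e_j> e_j||^2, the squared distance from v to span{e_j}.)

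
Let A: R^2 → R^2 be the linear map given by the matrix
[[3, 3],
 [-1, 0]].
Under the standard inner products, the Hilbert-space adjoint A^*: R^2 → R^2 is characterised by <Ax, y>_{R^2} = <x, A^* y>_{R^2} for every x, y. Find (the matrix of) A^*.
A^* = A^T =
[[3, -1],
 [3, 0]]

For real matrices with standard dot products, the defining identity <Ax, y> = <x, A^* y> gives (Ax)^T y = x^T (A^*) y, i.e. x^T A^T y = x^T (A^*) y. Since this holds for all x, y, we must have A^* = A^T. Therefore
A^* =
[[3, -1],
 [3, 0]].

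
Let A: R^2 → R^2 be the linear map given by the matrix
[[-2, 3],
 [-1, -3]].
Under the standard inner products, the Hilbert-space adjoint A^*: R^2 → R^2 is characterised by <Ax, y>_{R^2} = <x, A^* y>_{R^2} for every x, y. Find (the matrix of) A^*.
A^* = A^T =
[[-2, -1],
 [3, -3]]

For real matrices with standard dot products, the defining identity <Ax, y> = <x, A^* y> gives (Ax)^T y = x^T (A^*) y, i.e. x^T A^T y = x^T (A^*) y. Since this holds for all x, y, we must have A^* = A^T. Therefore
A^* =
[[-2, -1],
 [3, -3]].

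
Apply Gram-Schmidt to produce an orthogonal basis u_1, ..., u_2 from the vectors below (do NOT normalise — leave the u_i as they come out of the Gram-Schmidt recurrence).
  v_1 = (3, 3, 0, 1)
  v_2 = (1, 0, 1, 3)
Orthogonal basis:
  u_1 = (3, 3, 0, 1)
  u_2 = (1/19, -18/19, 1, 51/19)

Apply the Gram-Schmidt recurrence
  u_1 = v_1
  u_i = v_i − Σ_{j<i} ((v_i · u_j) / (u_j · u_j)) · u_j.

Step by step this gives:
  u_1 = (3, 3, 0, 1)
  u_2 = (1/19, -18/19, 1, 51/19)

Orthogonality check:
  u_2 · u_1 = 0 (should be 0)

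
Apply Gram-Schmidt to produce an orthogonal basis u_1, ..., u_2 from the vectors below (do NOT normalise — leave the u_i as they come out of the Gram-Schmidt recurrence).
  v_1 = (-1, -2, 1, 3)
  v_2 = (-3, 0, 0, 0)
Orthogonal basis:
  u_1 = (-1, -2, 1, 3)
  u_2 = (-14/5, 2/5, -1/5, -3/5)

Apply the Gram-Schmidt recurrence
  u_1 = v_1
  u_i = v_i − Σ_{j<i} ((v_i · u_j) / (u_j · u_j)) · u_j.

Step by step this gives:
  u_1 = (-1, -2, 1, 3)
  u_2 = (-14/5, 2/5, -1/5, -3/5)

Orthogonality check:
  u_2 · u_1 = 0 (should be 0)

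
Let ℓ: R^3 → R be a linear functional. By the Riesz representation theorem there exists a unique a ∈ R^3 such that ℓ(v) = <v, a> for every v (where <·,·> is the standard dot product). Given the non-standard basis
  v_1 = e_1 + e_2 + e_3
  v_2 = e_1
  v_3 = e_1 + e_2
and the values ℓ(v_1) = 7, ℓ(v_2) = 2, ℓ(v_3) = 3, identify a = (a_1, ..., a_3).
a = (2, 1, 4)

Write a = (a_1, ..., a_3) in the standard basis. For each basis vector v_i, ℓ(v_i) = <v_i, a> is a linear equation in the a_j's. Collect the n equations into a matrix system V a = ℓ, where row i of V is v_i (expressed in the standard basis). Since V is invertible (lower-triangular with 1s on the diagonal, up to permutation), solve by back-substitution:
  V =
[[1, 1, 1],
 [1, 0, 0],
 [1, 1, 0]]
  V a = (7, 2, 3)
Solving gives a = (2, 1, 4).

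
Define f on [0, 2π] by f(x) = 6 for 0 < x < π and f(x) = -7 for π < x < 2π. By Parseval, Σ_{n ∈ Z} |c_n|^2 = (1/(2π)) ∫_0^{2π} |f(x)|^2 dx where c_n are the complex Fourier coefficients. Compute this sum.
Σ |c_n|^2 = 85/2

Parseval equates the L^2 energy of f (normalised by 1/(2π)) with the ℓ^2 sum of its Fourier coefficients: (1/(2π)) ∫_0^{2π} |f|^2 = Σ |c_n|^2.
Compute the left side: (1/(2π)) [∫_0^π 6^2 dx + ∫_π^{2π} (-7)^2 dx] = (1/(2π)) · (36π + 49π) = (36 + 49)/2 = 85/2.
So Σ_{n ∈ Z} |c_n|^2 = 85/2.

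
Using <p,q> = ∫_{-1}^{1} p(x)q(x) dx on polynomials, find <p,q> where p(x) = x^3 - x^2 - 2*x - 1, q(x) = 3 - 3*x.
<p,q> = -26/5

Expand the product: p(x)·q(x) = -3*x^4 + 6*x^3 + 3*x^2 - 3*x - 3.
∫_{-1}^{1} of each monomial x^k gives [2/(k+1) if k even, 0 if k odd]. Integrating term-by-term (or equivalently evaluating the antiderivative F(x) = -3*x^5/5 + 3*x^4/2 + x^3 - 3*x^2/2 - 3*x at the endpoints):
  F(1) − F(−1) = -13/5 − (13/5) = -26/5.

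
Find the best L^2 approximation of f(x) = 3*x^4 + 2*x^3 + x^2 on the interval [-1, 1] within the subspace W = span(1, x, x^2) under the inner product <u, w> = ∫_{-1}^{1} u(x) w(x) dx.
g(x) = 25*x^2/7 + 6*x/5 - 9/35

The best approximation g ∈ W is the orthogonal projection of f onto W. Writing g = a_0 + a_1 x + a_2 x^2, the coefficients solve the normal equations G · a = b where
  G_{ij} = <φ_i, φ_j> and b_i = <f, φ_i>, with φ_0 = 1, φ_1 = x, φ_2 = x^2.
G =
  [2, 0, 2/3]
  [0, 2/3, 0]
  [2/3, 0, 2/5],
b = (28/15, 4/5, 44/35).
Solving gives a_0 = -9/35, a_1 = 6/5, a_2 = 25/7, so
  g(x) = 25*x^2/7 + 6*x/5 - 9/35.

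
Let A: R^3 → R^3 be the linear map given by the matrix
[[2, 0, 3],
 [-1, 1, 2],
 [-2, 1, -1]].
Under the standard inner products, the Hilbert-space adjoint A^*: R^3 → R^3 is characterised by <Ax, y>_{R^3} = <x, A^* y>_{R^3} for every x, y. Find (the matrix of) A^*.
A^* = A^T =
[[2, -1, -2],
 [0, 1, 1],
 [3, 2, -1]]

For real matrices with standard dot products, the defining identity <Ax, y> = <x, A^* y> gives (Ax)^T y = x^T (A^*) y, i.e. x^T A^T y = x^T (A^*) y. Since this holds for all x, y, we must have A^* = A^T. Therefore
A^* =
[[2, -1, -2],
 [0, 1, 1],
 [3, 2, -1]].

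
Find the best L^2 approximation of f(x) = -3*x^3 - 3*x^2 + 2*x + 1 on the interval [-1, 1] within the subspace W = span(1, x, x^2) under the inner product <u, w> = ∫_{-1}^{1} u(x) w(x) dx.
g(x) = -3*x^2 + x/5 + 1

The best approximation g ∈ W is the orthogonal projection of f onto W. Writing g = a_0 + a_1 x + a_2 x^2, the coefficients solve the normal equations G · a = b where
  G_{ij} = <φ_i, φ_j> and b_i = <f, φ_i>, with φ_0 = 1, φ_1 = x, φ_2 = x^2.
G =
  [2, 0, 2/3]
  [0, 2/3, 0]
  [2/3, 0, 2/5],
b = (0, 2/15, -8/15).
Solving gives a_0 = 1, a_1 = 1/5, a_2 = -3, so
  g(x) = -3*x^2 + x/5 + 1.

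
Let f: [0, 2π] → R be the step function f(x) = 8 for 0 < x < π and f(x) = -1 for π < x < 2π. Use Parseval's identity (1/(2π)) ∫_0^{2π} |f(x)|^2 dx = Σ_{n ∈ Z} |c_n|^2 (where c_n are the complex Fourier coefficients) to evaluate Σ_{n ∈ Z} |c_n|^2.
Σ |c_n|^2 = 65/2

Parseval equates the L^2 energy of f (normalised by 1/(2π)) with the ℓ^2 sum of its Fourier coefficients: (1/(2π)) ∫_0^{2π} |f|^2 = Σ |c_n|^2.
Compute the left side: (1/(2π)) [∫_0^π 8^2 dx + ∫_π^{2π} (-1)^2 dx] = (1/(2π)) · (64π + 1π) = (64 + 1)/2 = 65/2.
So Σ_{n ∈ Z} |c_n|^2 = 65/2.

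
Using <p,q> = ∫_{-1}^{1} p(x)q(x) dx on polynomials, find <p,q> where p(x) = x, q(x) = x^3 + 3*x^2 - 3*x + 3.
<p,q> = -8/5

Expand the product: p(x)·q(x) = x^4 + 3*x^3 - 3*x^2 + 3*x.
∫_{-1}^{1} of each monomial x^k gives [2/(k+1) if k even, 0 if k odd]. Integrating term-by-term (or equivalently evaluating the antiderivative F(x) = x^5/5 + 3*x^4/4 - x^3 + 3*x^2/2 at the endpoints):
  F(1) − F(−1) = 29/20 − (61/20) = -8/5.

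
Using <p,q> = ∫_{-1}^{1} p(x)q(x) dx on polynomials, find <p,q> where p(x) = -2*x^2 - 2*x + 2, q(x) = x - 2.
<p,q> = -20/3

Expand the product: p(x)·q(x) = -2*x^3 + 2*x^2 + 6*x - 4.
∫_{-1}^{1} of each monomial x^k gives [2/(k+1) if k even, 0 if k odd]. Integrating term-by-term (or equivalently evaluating the antiderivative F(x) = -x^4/2 + 2*x^3/3 + 3*x^2 - 4*x at the endpoints):
  F(1) − F(−1) = -5/6 − (35/6) = -20/3.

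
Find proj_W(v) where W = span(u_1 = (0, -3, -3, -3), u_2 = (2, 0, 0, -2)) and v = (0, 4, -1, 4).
proj_W(v) = (-1, 2, 2, 3)

Set up U = [u_1 | ... | u_2] ∈ R^(4×2). The projector onto W = col(U) is P = U (U^T U)^(-1) U^T.
Compute U^T U =
  [27, 6]
  [6, 8],
and U^T v = (-21, -8).
Solve U^T U · c = U^T v for the coefficients: c = (-2/3, -1/2). The projection is proj_W(v) = U c.
Check: (v - proj_W(v)) · u_1 = 0  (should be 0).
Check: (v - proj_W(v)) · u_2 = 0  (should be 0).
Result: proj_W(v) = (-1, 2, 2, 3).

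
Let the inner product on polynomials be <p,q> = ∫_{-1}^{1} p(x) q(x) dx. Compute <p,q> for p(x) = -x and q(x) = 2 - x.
<p,q> = 2/3

Expand the product: p(x)·q(x) = x^2 - 2*x.
∫_{-1}^{1} of each monomial x^k gives [2/(k+1) if k even, 0 if k odd]. Integrating term-by-term (or equivalently evaluating the antiderivative F(x) = x^3/3 - x^2 at the endpoints):
  F(1) − F(−1) = -2/3 − (-4/3) = 2/3.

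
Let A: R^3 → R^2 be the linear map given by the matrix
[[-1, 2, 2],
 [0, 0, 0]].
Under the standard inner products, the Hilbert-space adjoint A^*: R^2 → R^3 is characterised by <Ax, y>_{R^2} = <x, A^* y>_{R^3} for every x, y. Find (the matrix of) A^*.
A^* = A^T =
[[-1, 0],
 [2, 0],
 [2, 0]]

For real matrices with standard dot products, the defining identity <Ax, y> = <x, A^* y> gives (Ax)^T y = x^T (A^*) y, i.e. x^T A^T y = x^T (A^*) y. Since this holds for all x, y, we must have A^* = A^T. Therefore
A^* =
[[-1, 0],
 [2, 0],
 [2, 0]].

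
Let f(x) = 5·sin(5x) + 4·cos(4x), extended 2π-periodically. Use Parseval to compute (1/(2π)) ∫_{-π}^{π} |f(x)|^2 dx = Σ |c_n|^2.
Σ |c_n|^2 = 41/2

Expand |f|^2 and use orthogonality of {sin(nx), cos(mx)} on [-π, π]:
  ∫_{-π}^{π} sin(nx)^2 dx = π, ∫ cos(mx)^2 dx = π, and cross terms integrate to 0.
So ∫_{-π}^{π} f(x)^2 dx = 5^2 · π + 4^2 · π = (25 + 16)π.
Divide by 2π: (25 + 16)/2 = 41/2.
By Parseval, this equals Σ |c_n|^2.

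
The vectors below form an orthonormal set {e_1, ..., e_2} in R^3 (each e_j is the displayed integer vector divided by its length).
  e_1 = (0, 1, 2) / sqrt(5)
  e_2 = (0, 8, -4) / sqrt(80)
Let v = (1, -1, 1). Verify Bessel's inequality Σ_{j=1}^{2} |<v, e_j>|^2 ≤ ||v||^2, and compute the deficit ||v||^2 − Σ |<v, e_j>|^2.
Σ |<v, e_j>|^2 = 2; ||v||^2 = 3; deficit = 1

Write each e_j = u_j / sqrt(<u_j, u_j>) where u_j is the displayed integer vector. Then <v, e_j> = <v, u_j> / sqrt(<u_j, u_j>), so |<v, e_j>|^2 = <v, u_j>^2 / <u_j, u_j>.
Coefficients: <v, e_1> = 1/sqrt(5), <v, e_2> = -12/sqrt(80).
Square and sum: Σ |<v, e_j>|^2 = 2.
Compute ||v||^2 = v·v = 3.
Deficit = 3 − 2 = 1 ≥ 0, confirming Bessel's inequality. (The deficit equals ||v − Σ <v,e_j> e_j||^2, the squared distance from v to span{e_j}.)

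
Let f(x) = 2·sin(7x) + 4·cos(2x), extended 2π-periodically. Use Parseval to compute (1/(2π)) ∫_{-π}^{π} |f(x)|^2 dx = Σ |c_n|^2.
Σ |c_n|^2 = 10

Expand |f|^2 and use orthogonality of {sin(nx), cos(mx)} on [-π, π]:
  ∫_{-π}^{π} sin(nx)^2 dx = π, ∫ cos(mx)^2 dx = π, and cross terms integrate to 0.
So ∫_{-π}^{π} f(x)^2 dx = 2^2 · π + 4^2 · π = (4 + 16)π.
Divide by 2π: (4 + 16)/2 = 10.
By Parseval, this equals Σ |c_n|^2.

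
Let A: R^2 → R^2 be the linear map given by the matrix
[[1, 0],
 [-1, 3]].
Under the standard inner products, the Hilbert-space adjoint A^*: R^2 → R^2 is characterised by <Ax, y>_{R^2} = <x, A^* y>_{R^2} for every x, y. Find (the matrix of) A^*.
A^* = A^T =
[[1, -1],
 [0, 3]]

For real matrices with standard dot products, the defining identity <Ax, y> = <x, A^* y> gives (Ax)^T y = x^T (A^*) y, i.e. x^T A^T y = x^T (A^*) y. Since this holds for all x, y, we must have A^* = A^T. Therefore
A^* =
[[1, -1],
 [0, 3]].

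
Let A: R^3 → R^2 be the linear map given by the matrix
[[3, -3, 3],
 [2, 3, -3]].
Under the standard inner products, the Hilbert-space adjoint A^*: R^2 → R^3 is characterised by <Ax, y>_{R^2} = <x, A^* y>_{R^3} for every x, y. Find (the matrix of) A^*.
A^* = A^T =
[[3, 2],
 [-3, 3],
 [3, -3]]

For real matrices with standard dot products, the defining identity <Ax, y> = <x, A^* y> gives (Ax)^T y = x^T (A^*) y, i.e. x^T A^T y = x^T (A^*) y. Since this holds for all x, y, we must have A^* = A^T. Therefore
A^* =
[[3, 2],
 [-3, 3],
 [3, -3]].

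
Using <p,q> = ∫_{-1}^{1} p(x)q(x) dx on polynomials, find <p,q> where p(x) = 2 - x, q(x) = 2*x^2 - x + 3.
<p,q> = 46/3

Expand the product: p(x)·q(x) = -2*x^3 + 5*x^2 - 5*x + 6.
∫_{-1}^{1} of each monomial x^k gives [2/(k+1) if k even, 0 if k odd]. Integrating term-by-term (or equivalently evaluating the antiderivative F(x) = -x^4/2 + 5*x^3/3 - 5*x^2/2 + 6*x at the endpoints):
  F(1) − F(−1) = 14/3 − (-32/3) = 46/3.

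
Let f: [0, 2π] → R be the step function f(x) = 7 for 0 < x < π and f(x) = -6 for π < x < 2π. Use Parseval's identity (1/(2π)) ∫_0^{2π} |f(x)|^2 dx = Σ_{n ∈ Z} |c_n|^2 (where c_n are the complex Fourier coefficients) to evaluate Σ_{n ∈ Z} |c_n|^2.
Σ |c_n|^2 = 85/2

Parseval equates the L^2 energy of f (normalised by 1/(2π)) with the ℓ^2 sum of its Fourier coefficients: (1/(2π)) ∫_0^{2π} |f|^2 = Σ |c_n|^2.
Compute the left side: (1/(2π)) [∫_0^π 7^2 dx + ∫_π^{2π} (-6)^2 dx] = (1/(2π)) · (49π + 36π) = (49 + 36)/2 = 85/2.
So Σ_{n ∈ Z} |c_n|^2 = 85/2.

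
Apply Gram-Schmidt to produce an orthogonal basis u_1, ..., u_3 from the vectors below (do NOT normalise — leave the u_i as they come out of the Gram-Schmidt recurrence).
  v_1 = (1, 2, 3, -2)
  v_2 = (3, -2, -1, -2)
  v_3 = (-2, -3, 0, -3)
Orthogonal basis:
  u_1 = (1, 2, 3, -2)
  u_2 = (3, -2, -1, -2)
  u_3 = (-26/9, -19/9, 2/3, -23/9)

Apply the Gram-Schmidt recurrence
  u_1 = v_1
  u_i = v_i − Σ_{j<i} ((v_i · u_j) / (u_j · u_j)) · u_j.

Step by step this gives:
  u_1 = (1, 2, 3, -2)
  u_2 = (3, -2, -1, -2)
  u_3 = (-26/9, -19/9, 2/3, -23/9)

Orthogonality check:
  u_2 · u_1 = 0 (should be 0)
  u_3 · u_1 = 0 (should be 0)
  u_3 · u_2 = 0 (should be 0)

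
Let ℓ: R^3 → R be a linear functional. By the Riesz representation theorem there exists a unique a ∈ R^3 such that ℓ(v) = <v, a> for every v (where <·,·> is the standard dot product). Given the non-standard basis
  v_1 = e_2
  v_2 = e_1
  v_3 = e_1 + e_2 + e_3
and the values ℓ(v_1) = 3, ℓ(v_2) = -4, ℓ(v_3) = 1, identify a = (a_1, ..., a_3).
a = (-4, 3, 2)

Write a = (a_1, ..., a_3) in the standard basis. For each basis vector v_i, ℓ(v_i) = <v_i, a> is a linear equation in the a_j's. Collect the n equations into a matrix system V a = ℓ, where row i of V is v_i (expressed in the standard basis). Since V is invertible (lower-triangular with 1s on the diagonal, up to permutation), solve by back-substitution:
  V =
[[0, 1, 0],
 [1, 0, 0],
 [1, 1, 1]]
  V a = (3, -4, 1)
Solving gives a = (-4, 3, 2).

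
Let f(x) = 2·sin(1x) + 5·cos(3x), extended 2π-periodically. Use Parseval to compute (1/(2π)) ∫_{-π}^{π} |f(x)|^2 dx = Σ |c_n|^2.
Σ |c_n|^2 = 29/2

Expand |f|^2 and use orthogonality of {sin(nx), cos(mx)} on [-π, π]:
  ∫_{-π}^{π} sin(nx)^2 dx = π, ∫ cos(mx)^2 dx = π, and cross terms integrate to 0.
So ∫_{-π}^{π} f(x)^2 dx = 2^2 · π + 5^2 · π = (4 + 25)π.
Divide by 2π: (4 + 25)/2 = 29/2.
By Parseval, this equals Σ |c_n|^2.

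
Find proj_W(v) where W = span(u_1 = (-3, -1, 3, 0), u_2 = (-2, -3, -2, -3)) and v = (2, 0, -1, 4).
proj_W(v) = (1054/485, 909/485, -98/485, 717/485)

Set up U = [u_1 | ... | u_2] ∈ R^(4×2). The projector onto W = col(U) is P = U (U^T U)^(-1) U^T.
Compute U^T U =
  [19, 3]
  [3, 26],
and U^T v = (-9, -14).
Solve U^T U · c = U^T v for the coefficients: c = (-192/485, -239/485). The projection is proj_W(v) = U c.
Check: (v - proj_W(v)) · u_1 = 0  (should be 0).
Check: (v - proj_W(v)) · u_2 = 0  (should be 0).
Result: proj_W(v) = (1054/485, 909/485, -98/485, 717/485).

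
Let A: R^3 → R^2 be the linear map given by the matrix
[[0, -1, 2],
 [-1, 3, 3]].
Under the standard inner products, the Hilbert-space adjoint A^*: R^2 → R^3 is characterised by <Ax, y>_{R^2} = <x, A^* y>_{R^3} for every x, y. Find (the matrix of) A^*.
A^* = A^T =
[[0, -1],
 [-1, 3],
 [2, 3]]

For real matrices with standard dot products, the defining identity <Ax, y> = <x, A^* y> gives (Ax)^T y = x^T (A^*) y, i.e. x^T A^T y = x^T (A^*) y. Since this holds for all x, y, we must have A^* = A^T. Therefore
A^* =
[[0, -1],
 [-1, 3],
 [2, 3]].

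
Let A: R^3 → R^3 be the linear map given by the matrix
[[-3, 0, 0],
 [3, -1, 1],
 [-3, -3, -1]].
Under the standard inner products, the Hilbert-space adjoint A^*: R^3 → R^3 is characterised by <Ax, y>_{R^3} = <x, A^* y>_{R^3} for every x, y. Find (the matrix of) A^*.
A^* = A^T =
[[-3, 3, -3],
 [0, -1, -3],
 [0, 1, -1]]

For real matrices with standard dot products, the defining identity <Ax, y> = <x, A^* y> gives (Ax)^T y = x^T (A^*) y, i.e. x^T A^T y = x^T (A^*) y. Since this holds for all x, y, we must have A^* = A^T. Therefore
A^* =
[[-3, 3, -3],
 [0, -1, -3],
 [0, 1, -1]].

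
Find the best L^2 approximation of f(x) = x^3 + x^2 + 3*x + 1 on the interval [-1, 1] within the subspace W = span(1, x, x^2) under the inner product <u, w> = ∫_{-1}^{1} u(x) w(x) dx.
g(x) = x^2 + 18*x/5 + 1

The best approximation g ∈ W is the orthogonal projection of f onto W. Writing g = a_0 + a_1 x + a_2 x^2, the coefficients solve the normal equations G · a = b where
  G_{ij} = <φ_i, φ_j> and b_i = <f, φ_i>, with φ_0 = 1, φ_1 = x, φ_2 = x^2.
G =
  [2, 0, 2/3]
  [0, 2/3, 0]
  [2/3, 0, 2/5],
b = (8/3, 12/5, 16/15).
Solving gives a_0 = 1, a_1 = 18/5, a_2 = 1, so
  g(x) = x^2 + 18*x/5 + 1.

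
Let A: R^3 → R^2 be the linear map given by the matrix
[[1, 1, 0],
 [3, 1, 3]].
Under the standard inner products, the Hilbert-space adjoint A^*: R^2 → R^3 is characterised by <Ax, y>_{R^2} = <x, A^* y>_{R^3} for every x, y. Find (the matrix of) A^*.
A^* = A^T =
[[1, 3],
 [1, 1],
 [0, 3]]

For real matrices with standard dot products, the defining identity <Ax, y> = <x, A^* y> gives (Ax)^T y = x^T (A^*) y, i.e. x^T A^T y = x^T (A^*) y. Since this holds for all x, y, we must have A^* = A^T. Therefore
A^* =
[[1, 3],
 [1, 1],
 [0, 3]].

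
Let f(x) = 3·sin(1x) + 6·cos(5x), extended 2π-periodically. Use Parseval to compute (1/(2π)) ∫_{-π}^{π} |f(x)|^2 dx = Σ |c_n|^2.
Σ |c_n|^2 = 45/2

Expand |f|^2 and use orthogonality of {sin(nx), cos(mx)} on [-π, π]:
  ∫_{-π}^{π} sin(nx)^2 dx = π, ∫ cos(mx)^2 dx = π, and cross terms integrate to 0.
So ∫_{-π}^{π} f(x)^2 dx = 3^2 · π + 6^2 · π = (9 + 36)π.
Divide by 2π: (9 + 36)/2 = 45/2.
By Parseval, this equals Σ |c_n|^2.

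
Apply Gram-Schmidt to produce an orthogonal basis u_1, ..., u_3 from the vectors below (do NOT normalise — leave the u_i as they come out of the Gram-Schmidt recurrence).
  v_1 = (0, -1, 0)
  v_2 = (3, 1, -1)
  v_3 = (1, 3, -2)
Orthogonal basis:
  u_1 = (0, -1, 0)
  u_2 = (3, 0, -1)
  u_3 = (-1/2, 0, -3/2)

Apply the Gram-Schmidt recurrence
  u_1 = v_1
  u_i = v_i − Σ_{j<i} ((v_i · u_j) / (u_j · u_j)) · u_j.

Step by step this gives:
  u_1 = (0, -1, 0)
  u_2 = (3, 0, -1)
  u_3 = (-1/2, 0, -3/2)

Orthogonality check:
  u_2 · u_1 = 0 (should be 0)
  u_3 · u_1 = 0 (should be 0)
  u_3 · u_2 = 0 (should be 0)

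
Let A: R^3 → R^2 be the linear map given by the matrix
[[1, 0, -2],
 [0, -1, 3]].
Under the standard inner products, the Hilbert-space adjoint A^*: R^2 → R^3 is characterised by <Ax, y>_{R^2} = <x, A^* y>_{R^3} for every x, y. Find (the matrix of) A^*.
A^* = A^T =
[[1, 0],
 [0, -1],
 [-2, 3]]

For real matrices with standard dot products, the defining identity <Ax, y> = <x, A^* y> gives (Ax)^T y = x^T (A^*) y, i.e. x^T A^T y = x^T (A^*) y. Since this holds for all x, y, we must have A^* = A^T. Therefore
A^* =
[[1, 0],
 [0, -1],
 [-2, 3]].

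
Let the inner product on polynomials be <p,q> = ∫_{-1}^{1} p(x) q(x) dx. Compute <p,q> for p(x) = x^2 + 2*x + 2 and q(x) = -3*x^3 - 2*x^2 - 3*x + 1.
<p,q> = -26/5

Expand the product: p(x)·q(x) = -3*x^5 - 8*x^4 - 13*x^3 - 9*x^2 - 4*x + 2.
∫_{-1}^{1} of each monomial x^k gives [2/(k+1) if k even, 0 if k odd]. Integrating term-by-term (or equivalently evaluating the antiderivative F(x) = -x^6/2 - 8*x^5/5 - 13*x^4/4 - 3*x^3 - 2*x^2 + 2*x at the endpoints):
  F(1) − F(−1) = -167/20 − (-63/20) = -26/5.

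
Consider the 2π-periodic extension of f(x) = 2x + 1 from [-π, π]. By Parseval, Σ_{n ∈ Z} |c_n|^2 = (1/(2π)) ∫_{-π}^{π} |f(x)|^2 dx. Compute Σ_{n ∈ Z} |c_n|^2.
Σ |c_n|^2 = 4π^2/3 + 1

Expand and integrate term by term over [-π, π]:
  ∫ (2x)^2 dx = 4·(2π^3/3); ∫ 2·2·(1)·x dx = 0 (odd integrand); ∫ 1^2 dx = 1·2π.
So (1/(2π)) ∫_{-π}^{π} (2x + 1)^2 dx = 4π^2/3 + 1 = 4π^2/3 + 1.
Parseval ⇒ Σ |c_n|^2 = 4π^2/3 + 1.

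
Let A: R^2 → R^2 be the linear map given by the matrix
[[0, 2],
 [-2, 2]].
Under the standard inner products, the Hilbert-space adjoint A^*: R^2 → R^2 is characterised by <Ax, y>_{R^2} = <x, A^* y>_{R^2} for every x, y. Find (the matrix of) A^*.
A^* = A^T =
[[0, -2],
 [2, 2]]

For real matrices with standard dot products, the defining identity <Ax, y> = <x, A^* y> gives (Ax)^T y = x^T (A^*) y, i.e. x^T A^T y = x^T (A^*) y. Since this holds for all x, y, we must have A^* = A^T. Therefore
A^* =
[[0, -2],
 [2, 2]].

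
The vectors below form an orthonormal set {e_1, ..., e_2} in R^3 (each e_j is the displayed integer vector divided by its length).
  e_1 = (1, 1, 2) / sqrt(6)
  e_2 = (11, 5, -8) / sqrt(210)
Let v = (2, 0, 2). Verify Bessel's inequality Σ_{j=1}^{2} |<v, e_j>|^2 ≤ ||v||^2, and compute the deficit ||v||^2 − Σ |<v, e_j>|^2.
Σ |<v, e_j>|^2 = 216/35; ||v||^2 = 8; deficit = 64/35

Write each e_j = u_j / sqrt(<u_j, u_j>) where u_j is the displayed integer vector. Then <v, e_j> = <v, u_j> / sqrt(<u_j, u_j>), so |<v, e_j>|^2 = <v, u_j>^2 / <u_j, u_j>.
Coefficients: <v, e_1> = 6/sqrt(6), <v, e_2> = 6/sqrt(210).
Square and sum: Σ |<v, e_j>|^2 = 216/35.
Compute ||v||^2 = v·v = 8.
Deficit = 8 − 216/35 = 64/35 ≥ 0, confirming Bessel's inequality. (The deficit equals ||v − Σ <v,e_j> e_j||^2, the squared distance from v to span{e_j}.)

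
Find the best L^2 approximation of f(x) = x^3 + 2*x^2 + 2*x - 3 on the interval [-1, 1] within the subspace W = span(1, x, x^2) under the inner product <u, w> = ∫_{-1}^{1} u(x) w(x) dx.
g(x) = 2*x^2 + 13*x/5 - 3

The best approximation g ∈ W is the orthogonal projection of f onto W. Writing g = a_0 + a_1 x + a_2 x^2, the coefficients solve the normal equations G · a = b where
  G_{ij} = <φ_i, φ_j> and b_i = <f, φ_i>, with φ_0 = 1, φ_1 = x, φ_2 = x^2.
G =
  [2, 0, 2/3]
  [0, 2/3, 0]
  [2/3, 0, 2/5],
b = (-14/3, 26/15, -6/5).
Solving gives a_0 = -3, a_1 = 13/5, a_2 = 2, so
  g(x) = 2*x^2 + 13*x/5 - 3.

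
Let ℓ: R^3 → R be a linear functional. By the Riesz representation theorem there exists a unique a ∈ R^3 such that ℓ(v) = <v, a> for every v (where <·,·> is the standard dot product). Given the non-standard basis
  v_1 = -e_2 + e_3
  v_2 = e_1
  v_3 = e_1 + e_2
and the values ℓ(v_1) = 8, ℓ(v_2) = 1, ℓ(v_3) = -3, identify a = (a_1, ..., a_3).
a = (1, -4, 4)

Write a = (a_1, ..., a_3) in the standard basis. For each basis vector v_i, ℓ(v_i) = <v_i, a> is a linear equation in the a_j's. Collect the n equations into a matrix system V a = ℓ, where row i of V is v_i (expressed in the standard basis). Since V is invertible (lower-triangular with 1s on the diagonal, up to permutation), solve by back-substitution:
  V =
[[0, -1, 1],
 [1, 0, 0],
 [1, 1, 0]]
  V a = (8, 1, -3)
Solving gives a = (1, -4, 4).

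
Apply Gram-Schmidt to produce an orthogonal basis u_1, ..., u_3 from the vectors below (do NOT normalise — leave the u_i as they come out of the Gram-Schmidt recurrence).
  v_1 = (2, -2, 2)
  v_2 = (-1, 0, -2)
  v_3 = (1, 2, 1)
Orthogonal basis:
  u_1 = (2, -2, 2)
  u_2 = (0, -1, -1)
  u_3 = (1, 1/2, -1/2)

Apply the Gram-Schmidt recurrence
  u_1 = v_1
  u_i = v_i − Σ_{j<i} ((v_i · u_j) / (u_j · u_j)) · u_j.

Step by step this gives:
  u_1 = (2, -2, 2)
  u_2 = (0, -1, -1)
  u_3 = (1, 1/2, -1/2)

Orthogonality check:
  u_2 · u_1 = 0 (should be 0)
  u_3 · u_1 = 0 (should be 0)
  u_3 · u_2 = 0 (should be 0)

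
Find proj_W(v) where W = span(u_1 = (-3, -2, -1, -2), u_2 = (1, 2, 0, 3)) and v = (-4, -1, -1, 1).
proj_W(v) = (-314/83, -56/83, -143/83, 59/83)

Set up U = [u_1 | ... | u_2] ∈ R^(4×2). The projector onto W = col(U) is P = U (U^T U)^(-1) U^T.
Compute U^T U =
  [18, -13]
  [-13, 14],
and U^T v = (13, -3).
Solve U^T U · c = U^T v for the coefficients: c = (143/83, 115/83). The projection is proj_W(v) = U c.
Check: (v - proj_W(v)) · u_1 = 0  (should be 0).
Check: (v - proj_W(v)) · u_2 = 0  (should be 0).
Result: proj_W(v) = (-314/83, -56/83, -143/83, 59/83).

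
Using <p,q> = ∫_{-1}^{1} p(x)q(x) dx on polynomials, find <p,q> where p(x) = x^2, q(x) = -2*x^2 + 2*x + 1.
<p,q> = -2/15

Expand the product: p(x)·q(x) = -2*x^4 + 2*x^3 + x^2.
∫_{-1}^{1} of each monomial x^k gives [2/(k+1) if k even, 0 if k odd]. Integrating term-by-term (or equivalently evaluating the antiderivative F(x) = -2*x^5/5 + x^4/2 + x^3/3 at the endpoints):
  F(1) − F(−1) = 13/30 − (17/30) = -2/15.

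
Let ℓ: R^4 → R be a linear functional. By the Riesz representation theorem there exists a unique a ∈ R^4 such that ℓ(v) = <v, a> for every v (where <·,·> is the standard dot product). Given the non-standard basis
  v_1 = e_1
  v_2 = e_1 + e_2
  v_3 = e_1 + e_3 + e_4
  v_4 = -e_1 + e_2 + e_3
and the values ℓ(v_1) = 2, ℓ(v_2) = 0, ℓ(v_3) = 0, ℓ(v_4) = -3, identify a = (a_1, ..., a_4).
a = (2, -2, 1, -3)

Write a = (a_1, ..., a_4) in the standard basis. For each basis vector v_i, ℓ(v_i) = <v_i, a> is a linear equation in the a_j's. Collect the n equations into a matrix system V a = ℓ, where row i of V is v_i (expressed in the standard basis). Since V is invertible (lower-triangular with 1s on the diagonal, up to permutation), solve by back-substitution:
  V =
[[1, 0, 0, 0],
 [1, 1, 0, 0],
 [1, 0, 1, 1],
 [-1, 1, 1, 0]]
  V a = (2, 0, 0, -3)
Solving gives a = (2, -2, 1, -3).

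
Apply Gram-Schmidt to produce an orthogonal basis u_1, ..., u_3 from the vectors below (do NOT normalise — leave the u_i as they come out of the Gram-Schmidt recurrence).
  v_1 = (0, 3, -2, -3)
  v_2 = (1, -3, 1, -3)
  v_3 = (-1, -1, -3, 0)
Orthogonal basis:
  u_1 = (0, 3, -2, -3)
  u_2 = (1, -30/11, 9/11, -36/11)
  u_3 = (-105/109, -329/218, -294/109, 63/218)

Apply the Gram-Schmidt recurrence
  u_1 = v_1
  u_i = v_i − Σ_{j<i} ((v_i · u_j) / (u_j · u_j)) · u_j.

Step by step this gives:
  u_1 = (0, 3, -2, -3)
  u_2 = (1, -30/11, 9/11, -36/11)
  u_3 = (-105/109, -329/218, -294/109, 63/218)

Orthogonality check:
  u_2 · u_1 = 0 (should be 0)
  u_3 · u_1 = 0 (should be 0)
  u_3 · u_2 = 0 (should be 0)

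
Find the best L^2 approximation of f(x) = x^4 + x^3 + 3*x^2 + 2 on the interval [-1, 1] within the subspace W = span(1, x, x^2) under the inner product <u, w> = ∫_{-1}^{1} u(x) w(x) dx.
g(x) = 27*x^2/7 + 3*x/5 + 67/35

The best approximation g ∈ W is the orthogonal projection of f onto W. Writing g = a_0 + a_1 x + a_2 x^2, the coefficients solve the normal equations G · a = b where
  G_{ij} = <φ_i, φ_j> and b_i = <f, φ_i>, with φ_0 = 1, φ_1 = x, φ_2 = x^2.
G =
  [2, 0, 2/3]
  [0, 2/3, 0]
  [2/3, 0, 2/5],
b = (32/5, 2/5, 296/105).
Solving gives a_0 = 67/35, a_1 = 3/5, a_2 = 27/7, so
  g(x) = 27*x^2/7 + 3*x/5 + 67/35.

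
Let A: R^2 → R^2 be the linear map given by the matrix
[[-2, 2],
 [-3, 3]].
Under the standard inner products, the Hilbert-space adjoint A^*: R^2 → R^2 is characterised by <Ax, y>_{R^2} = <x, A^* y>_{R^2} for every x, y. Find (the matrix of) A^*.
A^* = A^T =
[[-2, -3],
 [2, 3]]

For real matrices with standard dot products, the defining identity <Ax, y> = <x, A^* y> gives (Ax)^T y = x^T (A^*) y, i.e. x^T A^T y = x^T (A^*) y. Since this holds for all x, y, we must have A^* = A^T. Therefore
A^* =
[[-2, -3],
 [2, 3]].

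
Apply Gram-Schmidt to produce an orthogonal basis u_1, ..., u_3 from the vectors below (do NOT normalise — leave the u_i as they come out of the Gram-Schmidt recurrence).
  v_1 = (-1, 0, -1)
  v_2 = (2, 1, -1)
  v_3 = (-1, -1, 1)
Orthogonal basis:
  u_1 = (-1, 0, -1)
  u_2 = (3/2, 1, -3/2)
  u_3 = (1/11, -3/11, -1/11)

Apply the Gram-Schmidt recurrence
  u_1 = v_1
  u_i = v_i − Σ_{j<i} ((v_i · u_j) / (u_j · u_j)) · u_j.

Step by step this gives:
  u_1 = (-1, 0, -1)
  u_2 = (3/2, 1, -3/2)
  u_3 = (1/11, -3/11, -1/11)

Orthogonality check:
  u_2 · u_1 = 0 (should be 0)
  u_3 · u_1 = 0 (should be 0)
  u_3 · u_2 = 0 (should be 0)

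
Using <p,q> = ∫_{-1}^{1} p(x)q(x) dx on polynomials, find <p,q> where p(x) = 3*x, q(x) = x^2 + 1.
<p,q> = 0

Expand the product: p(x)·q(x) = 3*x^3 + 3*x.
∫_{-1}^{1} of each monomial x^k gives [2/(k+1) if k even, 0 if k odd]. Integrating term-by-term (or equivalently evaluating the antiderivative F(x) = 3*x^4/4 + 3*x^2/2 at the endpoints):
  F(1) − F(−1) = 9/4 − (9/4) = 0.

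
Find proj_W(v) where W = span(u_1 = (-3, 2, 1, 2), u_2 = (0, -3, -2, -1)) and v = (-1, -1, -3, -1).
proj_W(v) = (-33/38, -83/38, -59/38, -13/38)

Set up U = [u_1 | ... | u_2] ∈ R^(4×2). The projector onto W = col(U) is P = U (U^T U)^(-1) U^T.
Compute U^T U =
  [18, -10]
  [-10, 14],
and U^T v = (-4, 10).
Solve U^T U · c = U^T v for the coefficients: c = (11/38, 35/38). The projection is proj_W(v) = U c.
Check: (v - proj_W(v)) · u_1 = 0  (should be 0).
Check: (v - proj_W(v)) · u_2 = 0  (should be 0).
Result: proj_W(v) = (-33/38, -83/38, -59/38, -13/38).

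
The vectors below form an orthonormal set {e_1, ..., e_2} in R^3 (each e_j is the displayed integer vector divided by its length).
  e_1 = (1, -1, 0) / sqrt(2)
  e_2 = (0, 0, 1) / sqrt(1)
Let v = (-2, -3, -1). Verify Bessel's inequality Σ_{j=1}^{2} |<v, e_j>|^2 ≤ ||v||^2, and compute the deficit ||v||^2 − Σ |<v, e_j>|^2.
Σ |<v, e_j>|^2 = 3/2; ||v||^2 = 14; deficit = 25/2

Write each e_j = u_j / sqrt(<u_j, u_j>) where u_j is the displayed integer vector. Then <v, e_j> = <v, u_j> / sqrt(<u_j, u_j>), so |<v, e_j>|^2 = <v, u_j>^2 / <u_j, u_j>.
Coefficients: <v, e_1> = 1/sqrt(2), <v, e_2> = -1/sqrt(1).
Square and sum: Σ |<v, e_j>|^2 = 3/2.
Compute ||v||^2 = v·v = 14.
Deficit = 14 − 3/2 = 25/2 ≥ 0, confirming Bessel's inequality. (The deficit equals ||v − Σ <v,e_j> e_j||^2, the squared distance from v to span{e_j}.)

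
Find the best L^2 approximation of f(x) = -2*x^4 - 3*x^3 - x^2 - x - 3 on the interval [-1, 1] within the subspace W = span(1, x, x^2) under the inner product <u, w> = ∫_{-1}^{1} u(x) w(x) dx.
g(x) = -19*x^2/7 - 14*x/5 - 99/35

The best approximation g ∈ W is the orthogonal projection of f onto W. Writing g = a_0 + a_1 x + a_2 x^2, the coefficients solve the normal equations G · a = b where
  G_{ij} = <φ_i, φ_j> and b_i = <f, φ_i>, with φ_0 = 1, φ_1 = x, φ_2 = x^2.
G =
  [2, 0, 2/3]
  [0, 2/3, 0]
  [2/3, 0, 2/5],
b = (-112/15, -28/15, -104/35).
Solving gives a_0 = -99/35, a_1 = -14/5, a_2 = -19/7, so
  g(x) = -19*x^2/7 - 14*x/5 - 99/35.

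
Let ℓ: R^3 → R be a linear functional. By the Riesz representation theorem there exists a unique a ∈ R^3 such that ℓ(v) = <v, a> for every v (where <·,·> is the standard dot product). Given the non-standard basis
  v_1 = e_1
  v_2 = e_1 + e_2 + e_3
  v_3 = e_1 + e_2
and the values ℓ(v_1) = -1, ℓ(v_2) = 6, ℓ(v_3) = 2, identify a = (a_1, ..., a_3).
a = (-1, 3, 4)

Write a = (a_1, ..., a_3) in the standard basis. For each basis vector v_i, ℓ(v_i) = <v_i, a> is a linear equation in the a_j's. Collect the n equations into a matrix system V a = ℓ, where row i of V is v_i (expressed in the standard basis). Since V is invertible (lower-triangular with 1s on the diagonal, up to permutation), solve by back-substitution:
  V =
[[1, 0, 0],
 [1, 1, 1],
 [1, 1, 0]]
  V a = (-1, 6, 2)
Solving gives a = (-1, 3, 4).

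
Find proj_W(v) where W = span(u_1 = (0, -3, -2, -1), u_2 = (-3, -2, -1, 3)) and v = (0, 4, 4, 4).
proj_W(v) = (-40/33, 472/99, 328/99, 304/99)

Set up U = [u_1 | ... | u_2] ∈ R^(4×2). The projector onto W = col(U) is P = U (U^T U)^(-1) U^T.
Compute U^T U =
  [14, 5]
  [5, 23],
and U^T v = (-24, 0).
Solve U^T U · c = U^T v for the coefficients: c = (-184/99, 40/99). The projection is proj_W(v) = U c.
Check: (v - proj_W(v)) · u_1 = 0  (should be 0).
Check: (v - proj_W(v)) · u_2 = 0  (should be 0).
Result: proj_W(v) = (-40/33, 472/99, 328/99, 304/99).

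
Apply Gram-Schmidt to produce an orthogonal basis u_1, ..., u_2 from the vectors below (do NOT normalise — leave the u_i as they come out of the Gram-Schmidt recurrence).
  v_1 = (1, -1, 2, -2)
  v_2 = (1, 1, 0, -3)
Orthogonal basis:
  u_1 = (1, -1, 2, -2)
  u_2 = (2/5, 8/5, -6/5, -9/5)

Apply the Gram-Schmidt recurrence
  u_1 = v_1
  u_i = v_i − Σ_{j<i} ((v_i · u_j) / (u_j · u_j)) · u_j.

Step by step this gives:
  u_1 = (1, -1, 2, -2)
  u_2 = (2/5, 8/5, -6/5, -9/5)

Orthogonality check:
  u_2 · u_1 = 0 (should be 0)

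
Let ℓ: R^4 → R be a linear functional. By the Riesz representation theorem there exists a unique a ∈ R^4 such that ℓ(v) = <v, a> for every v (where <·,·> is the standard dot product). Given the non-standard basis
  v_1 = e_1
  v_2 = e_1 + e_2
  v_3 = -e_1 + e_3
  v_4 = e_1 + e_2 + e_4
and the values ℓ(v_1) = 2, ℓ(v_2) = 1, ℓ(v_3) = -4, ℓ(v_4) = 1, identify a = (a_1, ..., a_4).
a = (2, -1, -2, 0)

Write a = (a_1, ..., a_4) in the standard basis. For each basis vector v_i, ℓ(v_i) = <v_i, a> is a linear equation in the a_j's. Collect the n equations into a matrix system V a = ℓ, where row i of V is v_i (expressed in the standard basis). Since V is invertible (lower-triangular with 1s on the diagonal, up to permutation), solve by back-substitution:
  V =
[[1, 0, 0, 0],
 [1, 1, 0, 0],
 [-1, 0, 1, 0],
 [1, 1, 0, 1]]
  V a = (2, 1, -4, 1)
Solving gives a = (2, -1, -2, 0).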